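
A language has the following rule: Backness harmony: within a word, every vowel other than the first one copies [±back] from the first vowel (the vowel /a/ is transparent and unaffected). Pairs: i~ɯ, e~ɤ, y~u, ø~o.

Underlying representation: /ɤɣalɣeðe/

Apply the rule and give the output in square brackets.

/e/ harmonizes with /ɤ/ ([+back]) → [ɤ]
/e/ harmonizes with /ɤ/ ([+back]) → [ɤ]

[ɤɣalɣɤðɤ]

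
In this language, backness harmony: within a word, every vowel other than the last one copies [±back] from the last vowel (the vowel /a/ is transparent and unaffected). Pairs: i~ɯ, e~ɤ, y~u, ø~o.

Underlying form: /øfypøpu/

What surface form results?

/ø/ harmonizes with /u/ ([+back]) → [o]
/y/ harmonizes with /u/ ([+back]) → [u]
/ø/ harmonizes with /u/ ([+back]) → [o]

[ofupopu]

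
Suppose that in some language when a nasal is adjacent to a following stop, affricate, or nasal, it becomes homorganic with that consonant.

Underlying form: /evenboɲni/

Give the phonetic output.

/n/ before /b/ (labial) → [m]
/ɲ/ before /n/ (alveolar) → [n]

[evembonni]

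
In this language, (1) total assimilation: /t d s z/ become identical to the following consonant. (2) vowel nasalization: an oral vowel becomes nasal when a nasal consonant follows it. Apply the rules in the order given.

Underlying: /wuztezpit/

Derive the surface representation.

Rule 1: /z/ before /t/ → [t] (total assimilation)
Rule 1: /z/ before /p/ → [p] (total assimilation)
After rule 1: wutteppit
Rule 2: no segment meets the rule's conditions; no change.

[wutteppit]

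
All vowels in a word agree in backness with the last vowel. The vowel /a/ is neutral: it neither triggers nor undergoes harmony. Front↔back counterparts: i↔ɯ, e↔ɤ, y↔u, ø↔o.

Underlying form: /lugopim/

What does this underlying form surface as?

[lygøpim]

/u/ harmonizes with /i/ ([-back]) → [y]
/o/ harmonizes with /i/ ([-back]) → [ø]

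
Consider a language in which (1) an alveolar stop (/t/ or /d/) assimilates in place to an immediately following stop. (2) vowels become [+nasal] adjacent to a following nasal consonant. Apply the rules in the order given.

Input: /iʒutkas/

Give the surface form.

[iʒukkas]

Rule 1: /t/ before /k/ (velar) → [k]
After rule 1: iʒukkas
Rule 2: no segment meets the rule's conditions; no change.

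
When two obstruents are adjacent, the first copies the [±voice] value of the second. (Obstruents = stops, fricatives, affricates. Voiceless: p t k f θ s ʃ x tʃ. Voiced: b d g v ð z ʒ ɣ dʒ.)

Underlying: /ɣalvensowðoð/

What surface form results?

[ɣalvensowðoð]

no segment meets the rule's conditions; no change.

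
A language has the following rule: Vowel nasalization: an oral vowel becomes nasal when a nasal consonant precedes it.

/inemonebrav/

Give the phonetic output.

/e/ after nasal /n/ → [ẽ]
/o/ after nasal /m/ → [õ]
/e/ after nasal /n/ → [ẽ]

[inẽmõnẽbrav]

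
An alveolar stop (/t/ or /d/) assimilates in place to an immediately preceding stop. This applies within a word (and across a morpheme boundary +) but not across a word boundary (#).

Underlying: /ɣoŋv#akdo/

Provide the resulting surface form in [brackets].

/d/ after /k/ (velar) → [g]

[ɣoŋv#akgo]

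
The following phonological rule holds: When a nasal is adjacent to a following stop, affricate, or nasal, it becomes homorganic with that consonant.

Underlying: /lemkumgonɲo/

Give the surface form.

[leŋkuŋgoɲɲo]

/m/ before /k/ (velar) → [ŋ]
/m/ before /g/ (velar) → [ŋ]
/n/ before /ɲ/ (palatal) → [ɲ]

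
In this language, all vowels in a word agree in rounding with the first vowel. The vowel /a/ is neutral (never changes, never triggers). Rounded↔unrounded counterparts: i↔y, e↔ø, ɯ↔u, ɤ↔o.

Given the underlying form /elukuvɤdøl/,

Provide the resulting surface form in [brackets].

/u/ harmonizes with /e/ ([-round]) → [ɯ]
/u/ harmonizes with /e/ ([-round]) → [ɯ]
/ø/ harmonizes with /e/ ([-round]) → [e]

[elɯkɯvɤdel]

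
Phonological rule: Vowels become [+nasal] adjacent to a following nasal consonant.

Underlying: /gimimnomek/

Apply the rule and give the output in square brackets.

/i/ before nasal /m/ → [ĩ]
/i/ before nasal /m/ → [ĩ]
/o/ before nasal /m/ → [õ]

[gĩmĩmnõmek]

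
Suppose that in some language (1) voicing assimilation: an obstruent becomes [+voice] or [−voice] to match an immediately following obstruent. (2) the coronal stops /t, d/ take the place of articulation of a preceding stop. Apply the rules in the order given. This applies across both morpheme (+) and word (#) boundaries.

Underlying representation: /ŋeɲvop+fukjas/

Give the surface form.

Rule 1: no segment meets the rule's conditions; no change.
After rule 1: ŋeɲvop+fukjas
Rule 2: no segment meets the rule's conditions; no change.

[ŋeɲvop+fukjas]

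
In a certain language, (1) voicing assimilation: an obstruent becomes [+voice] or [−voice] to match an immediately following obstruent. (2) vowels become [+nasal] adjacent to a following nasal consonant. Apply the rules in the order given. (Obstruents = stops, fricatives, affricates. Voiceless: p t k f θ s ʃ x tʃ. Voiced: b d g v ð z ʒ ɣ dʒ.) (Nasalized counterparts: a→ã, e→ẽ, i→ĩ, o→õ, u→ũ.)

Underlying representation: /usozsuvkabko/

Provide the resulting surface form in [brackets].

[usossufkapko]

Rule 1: /z/ before /s/ (voiceless) → [s]
Rule 1: /v/ before /k/ (voiceless) → [f]
Rule 1: /b/ before /k/ (voiceless) → [p]
After rule 1: usossufkapko
Rule 2: no segment meets the rule's conditions; no change.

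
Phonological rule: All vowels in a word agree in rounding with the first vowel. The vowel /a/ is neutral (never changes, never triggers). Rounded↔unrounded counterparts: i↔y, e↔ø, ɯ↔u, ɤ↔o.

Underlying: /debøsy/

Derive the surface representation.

/ø/ harmonizes with /e/ ([-round]) → [e]
/y/ harmonizes with /e/ ([-round]) → [i]

[debesi]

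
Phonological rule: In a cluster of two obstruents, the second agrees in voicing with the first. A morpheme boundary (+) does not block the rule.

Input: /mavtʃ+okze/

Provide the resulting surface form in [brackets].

/tʃ/ after /v/ (voiced) → [dʒ]
/z/ after /k/ (voiceless) → [s]

[mavdʒ+okse]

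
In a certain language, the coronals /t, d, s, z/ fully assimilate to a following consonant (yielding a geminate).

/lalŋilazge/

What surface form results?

/z/ before /g/ → [g] (total assimilation)

[lalŋilagge]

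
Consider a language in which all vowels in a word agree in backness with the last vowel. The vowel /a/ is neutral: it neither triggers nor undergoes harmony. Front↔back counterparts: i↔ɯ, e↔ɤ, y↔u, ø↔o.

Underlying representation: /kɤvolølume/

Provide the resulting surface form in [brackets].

[kevølølyme]

/ɤ/ harmonizes with /e/ ([-back]) → [e]
/o/ harmonizes with /e/ ([-back]) → [ø]
/u/ harmonizes with /e/ ([-back]) → [y]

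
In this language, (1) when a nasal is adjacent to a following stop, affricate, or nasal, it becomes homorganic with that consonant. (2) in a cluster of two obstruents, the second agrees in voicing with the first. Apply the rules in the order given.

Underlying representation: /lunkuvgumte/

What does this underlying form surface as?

Rule 1: /n/ before /k/ (velar) → [ŋ]
Rule 1: /m/ before /t/ (alveolar) → [n]
After rule 1: luŋkuvgunte
Rule 2: no segment meets the rule's conditions; no change.

[luŋkuvgunte]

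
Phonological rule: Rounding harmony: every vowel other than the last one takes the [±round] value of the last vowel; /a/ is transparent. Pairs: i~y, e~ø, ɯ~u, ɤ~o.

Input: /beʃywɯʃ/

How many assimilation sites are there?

1

/y/ harmonizes with /ɯ/ ([-round]) → [i]
1 segment changes.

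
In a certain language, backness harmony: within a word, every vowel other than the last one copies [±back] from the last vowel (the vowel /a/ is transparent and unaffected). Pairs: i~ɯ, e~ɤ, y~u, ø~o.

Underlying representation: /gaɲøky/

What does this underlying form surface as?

[gaɲøky]

no segment meets the rule's conditions; no change.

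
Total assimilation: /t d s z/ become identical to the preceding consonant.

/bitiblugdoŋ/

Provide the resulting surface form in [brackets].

/d/ after /g/ → [g] (total assimilation)

[bitibluggoŋ]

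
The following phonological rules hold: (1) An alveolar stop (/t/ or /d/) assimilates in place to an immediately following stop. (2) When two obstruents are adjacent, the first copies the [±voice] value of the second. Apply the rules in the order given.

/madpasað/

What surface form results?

[mappasað]

Rule 1: /d/ before /p/ (labial) → [b]
After rule 1: mabpasað
Rule 2: /b/ before /p/ (voiceless) → [p]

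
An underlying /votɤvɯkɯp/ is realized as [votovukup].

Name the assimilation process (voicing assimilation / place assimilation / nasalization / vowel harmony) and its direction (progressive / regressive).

/ɤ/→[o] /ɯ/→[u] /ɯ/→[u].
Vowels agree with the first vowel, so the harmony is progressive.

vowel harmony, progressive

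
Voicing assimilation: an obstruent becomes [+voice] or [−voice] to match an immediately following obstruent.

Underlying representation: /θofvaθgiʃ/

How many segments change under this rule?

2

/f/ before /v/ (voiced) → [v]
/θ/ before /g/ (voiced) → [ð]
2 segments change.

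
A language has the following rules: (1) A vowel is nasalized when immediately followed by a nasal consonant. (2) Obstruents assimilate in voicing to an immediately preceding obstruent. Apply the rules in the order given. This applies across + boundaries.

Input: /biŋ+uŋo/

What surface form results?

Rule 1: /i/ before nasal /ŋ/ → [ĩ]
Rule 1: /u/ before nasal /ŋ/ → [ũ]
After rule 1: bĩŋ+ũŋo
Rule 2: no segment meets the rule's conditions; no change.

[bĩŋ+ũŋo]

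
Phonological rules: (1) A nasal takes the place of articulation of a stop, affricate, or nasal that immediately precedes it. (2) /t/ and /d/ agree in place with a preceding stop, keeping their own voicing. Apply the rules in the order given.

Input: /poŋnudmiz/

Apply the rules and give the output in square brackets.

[poŋŋudniz]

Rule 1: /n/ after /ŋ/ (velar) → [ŋ]
Rule 1: /m/ after /d/ (alveolar) → [n]
After rule 1: poŋŋudniz
Rule 2: no segment meets the rule's conditions; no change.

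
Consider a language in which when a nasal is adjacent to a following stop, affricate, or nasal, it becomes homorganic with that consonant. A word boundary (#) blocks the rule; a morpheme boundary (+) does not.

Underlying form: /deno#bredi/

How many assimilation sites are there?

No segment meets the rule's conditions.

0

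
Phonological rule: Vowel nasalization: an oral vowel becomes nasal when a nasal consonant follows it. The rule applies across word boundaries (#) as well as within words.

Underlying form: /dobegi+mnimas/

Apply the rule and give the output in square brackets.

/i/ before nasal /m/ → [ĩ]
/i/ before nasal /m/ → [ĩ]

[dobegĩ+mnĩmas]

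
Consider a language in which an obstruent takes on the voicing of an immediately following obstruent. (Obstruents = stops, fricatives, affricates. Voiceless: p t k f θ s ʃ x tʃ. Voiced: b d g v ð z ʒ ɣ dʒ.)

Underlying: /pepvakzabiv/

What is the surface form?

[pebvagzabiv]

/p/ before /v/ (voiced) → [b]
/k/ before /z/ (voiced) → [g]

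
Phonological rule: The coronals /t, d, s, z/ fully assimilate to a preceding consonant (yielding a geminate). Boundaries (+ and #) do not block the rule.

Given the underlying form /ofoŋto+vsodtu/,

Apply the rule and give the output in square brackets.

/t/ after /ŋ/ → [ŋ] (total assimilation)
/s/ after /v/ → [v] (total assimilation)
/t/ after /d/ → [d] (total assimilation)

[ofoŋŋo+vvoddu]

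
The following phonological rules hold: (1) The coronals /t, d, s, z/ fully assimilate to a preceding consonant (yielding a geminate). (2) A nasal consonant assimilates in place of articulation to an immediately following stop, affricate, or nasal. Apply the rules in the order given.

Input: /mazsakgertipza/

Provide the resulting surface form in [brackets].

[mazzakgerrippa]

Rule 1: /s/ after /z/ → [z] (total assimilation)
Rule 1: /t/ after /r/ → [r] (total assimilation)
Rule 1: /z/ after /p/ → [p] (total assimilation)
After rule 1: mazzakgerrippa
Rule 2: no segment meets the rule's conditions; no change.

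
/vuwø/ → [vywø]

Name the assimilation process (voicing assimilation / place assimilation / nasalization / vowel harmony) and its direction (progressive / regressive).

vowel harmony, regressive

/u/→[y].
Vowels agree with the last vowel, so the harmony is regressive.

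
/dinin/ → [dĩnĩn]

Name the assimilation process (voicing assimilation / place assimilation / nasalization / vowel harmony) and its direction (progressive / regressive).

/i/→[ĩ] /i/→[ĩ].
Each target copies a feature from the following segment, so the direction is regressive.

nasalization, regressive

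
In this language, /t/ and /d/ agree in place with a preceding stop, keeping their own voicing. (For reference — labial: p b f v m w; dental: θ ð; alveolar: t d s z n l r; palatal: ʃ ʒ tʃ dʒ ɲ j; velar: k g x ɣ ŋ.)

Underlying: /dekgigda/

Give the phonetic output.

[dekgigga]

/d/ after /g/ (velar) → [g]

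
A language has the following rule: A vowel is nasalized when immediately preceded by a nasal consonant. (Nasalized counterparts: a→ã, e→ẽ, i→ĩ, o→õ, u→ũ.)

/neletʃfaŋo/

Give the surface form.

[nẽletʃfaŋõ]

/e/ after nasal /n/ → [ẽ]
/o/ after nasal /ŋ/ → [õ]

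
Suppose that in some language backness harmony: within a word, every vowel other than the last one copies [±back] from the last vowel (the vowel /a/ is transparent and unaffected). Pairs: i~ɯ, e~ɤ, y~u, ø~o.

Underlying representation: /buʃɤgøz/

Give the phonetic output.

/u/ harmonizes with /ø/ ([-back]) → [y]
/ɤ/ harmonizes with /ø/ ([-back]) → [e]

[byʃegøz]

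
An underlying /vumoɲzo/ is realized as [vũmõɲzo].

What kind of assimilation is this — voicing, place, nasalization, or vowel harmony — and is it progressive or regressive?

/u/→[ũ] /o/→[õ].
Each target copies a feature from the following segment, so the direction is regressive.

nasalization, regressive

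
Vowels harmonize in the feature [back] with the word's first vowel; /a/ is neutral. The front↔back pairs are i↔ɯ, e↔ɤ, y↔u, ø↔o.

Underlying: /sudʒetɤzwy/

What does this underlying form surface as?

[sudʒɤtɤzwu]

/e/ harmonizes with /u/ ([+back]) → [ɤ]
/y/ harmonizes with /u/ ([+back]) → [u]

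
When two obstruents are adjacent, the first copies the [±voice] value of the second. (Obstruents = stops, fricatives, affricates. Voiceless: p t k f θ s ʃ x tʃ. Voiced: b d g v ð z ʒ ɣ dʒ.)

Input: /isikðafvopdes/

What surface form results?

[isigðavvobdes]

/k/ before /ð/ (voiced) → [g]
/f/ before /v/ (voiced) → [v]
/p/ before /d/ (voiced) → [b]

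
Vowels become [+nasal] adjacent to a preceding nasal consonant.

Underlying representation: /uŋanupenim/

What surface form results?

/a/ after nasal /ŋ/ → [ã]
/u/ after nasal /n/ → [ũ]
/i/ after nasal /n/ → [ĩ]

[uŋãnũpenĩm]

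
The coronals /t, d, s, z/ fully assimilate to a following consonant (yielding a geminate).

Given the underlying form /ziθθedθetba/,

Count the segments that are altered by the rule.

2

/d/ before /θ/ → [θ] (total assimilation)
/t/ before /b/ → [b] (total assimilation)
2 segments change.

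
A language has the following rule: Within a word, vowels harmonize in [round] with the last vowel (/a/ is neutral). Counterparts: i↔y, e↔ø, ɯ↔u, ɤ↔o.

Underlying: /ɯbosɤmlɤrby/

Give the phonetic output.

[ubosomlorby]

/ɯ/ harmonizes with /y/ ([+round]) → [u]
/ɤ/ harmonizes with /y/ ([+round]) → [o]
/ɤ/ harmonizes with /y/ ([+round]) → [o]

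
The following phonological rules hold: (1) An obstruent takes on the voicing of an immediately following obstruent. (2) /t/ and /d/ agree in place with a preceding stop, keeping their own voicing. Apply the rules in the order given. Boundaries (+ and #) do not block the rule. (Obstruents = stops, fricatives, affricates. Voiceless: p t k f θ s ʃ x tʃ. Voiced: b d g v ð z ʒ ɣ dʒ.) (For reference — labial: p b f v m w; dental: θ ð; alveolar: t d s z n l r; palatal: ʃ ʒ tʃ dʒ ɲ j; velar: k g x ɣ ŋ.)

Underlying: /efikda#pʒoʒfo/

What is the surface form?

Rule 1: /k/ before /d/ (voiced) → [g]
Rule 1: /p/ before /ʒ/ (voiced) → [b]
Rule 1: /ʒ/ before /f/ (voiceless) → [ʃ]
After rule 1: efigda#bʒoʃfo
Rule 2: /d/ after /g/ (velar) → [g]

[efigga#bʒoʃfo]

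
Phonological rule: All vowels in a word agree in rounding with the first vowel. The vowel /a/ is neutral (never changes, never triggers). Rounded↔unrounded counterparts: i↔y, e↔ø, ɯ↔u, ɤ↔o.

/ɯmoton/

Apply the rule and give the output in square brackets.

/o/ harmonizes with /ɯ/ ([-round]) → [ɤ]
/o/ harmonizes with /ɯ/ ([-round]) → [ɤ]

[ɯmɤtɤn]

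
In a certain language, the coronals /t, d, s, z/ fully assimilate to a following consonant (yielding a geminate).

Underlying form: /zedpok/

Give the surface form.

/d/ before /p/ → [p] (total assimilation)

[zeppok]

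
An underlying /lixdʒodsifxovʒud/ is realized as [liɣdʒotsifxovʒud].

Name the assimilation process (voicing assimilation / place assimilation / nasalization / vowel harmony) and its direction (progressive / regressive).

/x/→[ɣ] /d/→[t].
Each target copies a feature from the following segment, so the direction is regressive.

voicing assimilation, regressive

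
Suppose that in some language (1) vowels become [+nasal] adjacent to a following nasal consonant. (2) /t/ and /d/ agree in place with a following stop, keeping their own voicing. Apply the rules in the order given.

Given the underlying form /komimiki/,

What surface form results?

[kõmĩmiki]

Rule 1: /o/ before nasal /m/ → [õ]
Rule 1: /i/ before nasal /m/ → [ĩ]
After rule 1: kõmĩmiki
Rule 2: no segment meets the rule's conditions; no change.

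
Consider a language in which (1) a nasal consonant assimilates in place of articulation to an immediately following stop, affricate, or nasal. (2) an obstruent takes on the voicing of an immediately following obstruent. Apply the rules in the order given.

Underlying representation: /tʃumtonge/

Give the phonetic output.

Rule 1: /m/ before /t/ (alveolar) → [n]
Rule 1: /n/ before /g/ (velar) → [ŋ]
After rule 1: tʃuntoŋge
Rule 2: no segment meets the rule's conditions; no change.

[tʃuntoŋge]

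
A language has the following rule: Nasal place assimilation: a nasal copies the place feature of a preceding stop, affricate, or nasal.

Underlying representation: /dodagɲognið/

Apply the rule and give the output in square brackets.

/ɲ/ after /g/ (velar) → [ŋ]
/n/ after /g/ (velar) → [ŋ]

[dodagŋogŋið]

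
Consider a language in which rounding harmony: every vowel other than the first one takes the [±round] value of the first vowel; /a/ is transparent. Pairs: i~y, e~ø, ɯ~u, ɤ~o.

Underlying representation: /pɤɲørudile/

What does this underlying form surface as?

[pɤɲerɯdile]

/ø/ harmonizes with /ɤ/ ([-round]) → [e]
/u/ harmonizes with /ɤ/ ([-round]) → [ɯ]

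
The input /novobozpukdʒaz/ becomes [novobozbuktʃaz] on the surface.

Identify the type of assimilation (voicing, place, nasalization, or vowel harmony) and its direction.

voicing assimilation, progressive

/p/→[b] /dʒ/→[tʃ].
Each target copies a feature from the preceding segment, so the direction is progressive.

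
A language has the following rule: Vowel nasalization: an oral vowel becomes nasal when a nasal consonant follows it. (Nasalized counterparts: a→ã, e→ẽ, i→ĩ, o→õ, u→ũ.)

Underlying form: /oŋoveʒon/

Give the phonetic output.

[õŋoveʒõn]

/o/ before nasal /ŋ/ → [õ]
/o/ before nasal /n/ → [õ]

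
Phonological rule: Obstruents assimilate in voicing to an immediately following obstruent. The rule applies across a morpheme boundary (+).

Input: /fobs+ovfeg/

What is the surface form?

/b/ before /s/ (voiceless) → [p]
/v/ before /f/ (voiceless) → [f]

[fops+offeg]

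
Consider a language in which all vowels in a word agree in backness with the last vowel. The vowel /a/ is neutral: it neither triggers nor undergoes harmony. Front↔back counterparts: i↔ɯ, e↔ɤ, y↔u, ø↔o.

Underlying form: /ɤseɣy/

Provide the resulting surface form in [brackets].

/ɤ/ harmonizes with /y/ ([-back]) → [e]

[eseɣy]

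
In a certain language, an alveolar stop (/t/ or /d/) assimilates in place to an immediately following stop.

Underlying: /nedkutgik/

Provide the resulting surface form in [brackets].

/d/ before /k/ (velar) → [g]
/t/ before /g/ (velar) → [k]

[negkukgik]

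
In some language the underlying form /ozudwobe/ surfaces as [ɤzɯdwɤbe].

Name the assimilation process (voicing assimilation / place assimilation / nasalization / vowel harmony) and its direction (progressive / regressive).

vowel harmony, regressive

/o/→[ɤ] /u/→[ɯ] /o/→[ɤ].
Vowels agree with the last vowel, so the harmony is regressive.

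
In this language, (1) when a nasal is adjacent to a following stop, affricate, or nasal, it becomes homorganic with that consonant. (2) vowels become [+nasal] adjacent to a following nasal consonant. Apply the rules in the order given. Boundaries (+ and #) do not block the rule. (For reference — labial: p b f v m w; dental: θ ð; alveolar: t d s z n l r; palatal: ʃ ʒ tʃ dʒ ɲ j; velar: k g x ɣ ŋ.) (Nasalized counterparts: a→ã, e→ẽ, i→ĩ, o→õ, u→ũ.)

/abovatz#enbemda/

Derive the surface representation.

Rule 1: /n/ before /b/ (labial) → [m]
Rule 1: /m/ before /d/ (alveolar) → [n]
After rule 1: abovatz#embenda
Rule 2: /e/ before nasal /m/ → [ẽ]
Rule 2: /e/ before nasal /n/ → [ẽ]

[abovatz#ẽmbẽnda]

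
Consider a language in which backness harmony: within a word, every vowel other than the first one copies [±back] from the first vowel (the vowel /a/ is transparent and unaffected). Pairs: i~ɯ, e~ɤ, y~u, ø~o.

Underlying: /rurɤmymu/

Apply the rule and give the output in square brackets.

[rurɤmumu]

/y/ harmonizes with /u/ ([+back]) → [u]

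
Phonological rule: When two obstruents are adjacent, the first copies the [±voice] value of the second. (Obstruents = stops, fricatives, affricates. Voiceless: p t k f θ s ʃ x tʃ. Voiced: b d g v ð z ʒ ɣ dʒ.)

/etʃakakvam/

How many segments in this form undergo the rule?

1

/k/ before /v/ (voiced) → [g]
1 segment changes.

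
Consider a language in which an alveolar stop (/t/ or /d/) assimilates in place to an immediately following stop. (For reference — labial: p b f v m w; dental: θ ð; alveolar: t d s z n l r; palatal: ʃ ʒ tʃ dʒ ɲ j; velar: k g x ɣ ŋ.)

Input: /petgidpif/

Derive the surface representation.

/t/ before /g/ (velar) → [k]
/d/ before /p/ (labial) → [b]

[pekgibpif]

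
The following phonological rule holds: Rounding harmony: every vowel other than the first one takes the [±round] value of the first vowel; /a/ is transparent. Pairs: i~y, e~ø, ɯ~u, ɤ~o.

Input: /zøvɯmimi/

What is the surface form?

/ɯ/ harmonizes with /ø/ ([+round]) → [u]
/i/ harmonizes with /ø/ ([+round]) → [y]
/i/ harmonizes with /ø/ ([+round]) → [y]

[zøvumymy]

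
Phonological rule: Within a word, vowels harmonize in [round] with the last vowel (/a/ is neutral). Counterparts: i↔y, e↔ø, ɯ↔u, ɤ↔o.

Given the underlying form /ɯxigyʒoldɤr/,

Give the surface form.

/y/ harmonizes with /ɤ/ ([-round]) → [i]
/o/ harmonizes with /ɤ/ ([-round]) → [ɤ]

[ɯxigiʒɤldɤr]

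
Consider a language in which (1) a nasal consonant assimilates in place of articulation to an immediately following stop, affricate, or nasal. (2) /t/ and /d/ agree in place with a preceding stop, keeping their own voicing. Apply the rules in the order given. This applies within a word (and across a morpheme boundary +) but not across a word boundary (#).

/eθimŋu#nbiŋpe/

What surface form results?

[eθiŋŋu#mbimpe]

Rule 1: /m/ before /ŋ/ (velar) → [ŋ]
Rule 1: /n/ before /b/ (labial) → [m]
Rule 1: /ŋ/ before /p/ (labial) → [m]
After rule 1: eθiŋŋu#mbimpe
Rule 2: no segment meets the rule's conditions; no change.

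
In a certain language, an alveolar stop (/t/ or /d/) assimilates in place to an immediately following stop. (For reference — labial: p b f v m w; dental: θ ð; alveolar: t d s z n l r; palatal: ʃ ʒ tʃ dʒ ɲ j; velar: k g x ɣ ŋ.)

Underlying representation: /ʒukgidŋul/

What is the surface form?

no segment meets the rule's conditions; no change.

[ʒukgidŋul]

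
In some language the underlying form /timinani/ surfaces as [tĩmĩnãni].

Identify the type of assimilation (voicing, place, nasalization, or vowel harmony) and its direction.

nasalization, regressive

/i/→[ĩ] /i/→[ĩ] /a/→[ã].
Each target copies a feature from the following segment, so the direction is regressive.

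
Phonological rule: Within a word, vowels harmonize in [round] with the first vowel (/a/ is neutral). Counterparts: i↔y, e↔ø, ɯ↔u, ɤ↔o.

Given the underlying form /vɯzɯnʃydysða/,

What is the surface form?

[vɯzɯnʃidisða]

/y/ harmonizes with /ɯ/ ([-round]) → [i]
/y/ harmonizes with /ɯ/ ([-round]) → [i]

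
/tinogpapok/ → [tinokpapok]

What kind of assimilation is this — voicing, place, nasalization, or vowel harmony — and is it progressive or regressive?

voicing assimilation, regressive

/g/→[k].
Each target copies a feature from the following segment, so the direction is regressive.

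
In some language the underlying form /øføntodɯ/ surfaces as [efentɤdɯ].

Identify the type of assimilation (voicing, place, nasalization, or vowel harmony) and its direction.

/ø/→[e] /ø/→[e] /o/→[ɤ].
Vowels agree with the last vowel, so the harmony is regressive.

vowel harmony, regressive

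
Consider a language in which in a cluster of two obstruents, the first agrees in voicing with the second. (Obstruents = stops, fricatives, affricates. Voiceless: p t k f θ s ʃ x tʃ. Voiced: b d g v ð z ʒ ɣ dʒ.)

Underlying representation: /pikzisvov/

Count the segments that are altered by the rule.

/k/ before /z/ (voiced) → [g]
/s/ before /v/ (voiced) → [z]
2 segments change.

2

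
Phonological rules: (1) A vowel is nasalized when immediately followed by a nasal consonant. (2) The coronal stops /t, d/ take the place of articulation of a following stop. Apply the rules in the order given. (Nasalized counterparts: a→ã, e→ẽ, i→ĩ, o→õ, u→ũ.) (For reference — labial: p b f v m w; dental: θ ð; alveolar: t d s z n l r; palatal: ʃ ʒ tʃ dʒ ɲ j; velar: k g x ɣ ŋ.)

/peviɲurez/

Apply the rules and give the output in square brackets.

[pevĩɲurez]

Rule 1: /i/ before nasal /ɲ/ → [ĩ]
After rule 1: pevĩɲurez
Rule 2: no segment meets the rule's conditions; no change.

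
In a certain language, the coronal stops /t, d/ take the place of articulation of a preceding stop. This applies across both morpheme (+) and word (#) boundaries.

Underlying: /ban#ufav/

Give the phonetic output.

[ban#ufav]

no segment meets the rule's conditions; no change.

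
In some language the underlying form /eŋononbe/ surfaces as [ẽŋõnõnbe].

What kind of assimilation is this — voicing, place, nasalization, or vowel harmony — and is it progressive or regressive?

nasalization, regressive

/e/→[ẽ] /o/→[õ] /o/→[õ].
Each target copies a feature from the following segment, so the direction is regressive.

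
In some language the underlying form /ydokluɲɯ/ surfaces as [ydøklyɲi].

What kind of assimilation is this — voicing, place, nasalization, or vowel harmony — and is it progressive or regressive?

/o/→[ø] /u/→[y] /ɯ/→[i].
Vowels agree with the first vowel, so the harmony is progressive.

vowel harmony, progressive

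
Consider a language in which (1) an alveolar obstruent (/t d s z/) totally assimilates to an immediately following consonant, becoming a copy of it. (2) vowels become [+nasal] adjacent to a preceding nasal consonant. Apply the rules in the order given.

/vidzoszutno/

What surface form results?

[vizzozzunnõ]

Rule 1: /d/ before /z/ → [z] (total assimilation)
Rule 1: /s/ before /z/ → [z] (total assimilation)
Rule 1: /t/ before /n/ → [n] (total assimilation)
After rule 1: vizzozzunno
Rule 2: /o/ after nasal /n/ → [õ]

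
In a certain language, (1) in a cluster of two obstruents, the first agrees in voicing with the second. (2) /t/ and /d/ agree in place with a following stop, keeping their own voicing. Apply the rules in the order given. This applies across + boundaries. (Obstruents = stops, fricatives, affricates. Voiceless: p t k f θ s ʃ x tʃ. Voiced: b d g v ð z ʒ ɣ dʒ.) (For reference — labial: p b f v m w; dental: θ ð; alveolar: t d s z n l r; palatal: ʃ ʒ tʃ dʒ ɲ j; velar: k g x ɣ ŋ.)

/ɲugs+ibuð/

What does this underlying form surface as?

Rule 1: /g/ before /s/ (voiceless) → [k]
After rule 1: ɲuks+ibuð
Rule 2: no segment meets the rule's conditions; no change.

[ɲuks+ibuð]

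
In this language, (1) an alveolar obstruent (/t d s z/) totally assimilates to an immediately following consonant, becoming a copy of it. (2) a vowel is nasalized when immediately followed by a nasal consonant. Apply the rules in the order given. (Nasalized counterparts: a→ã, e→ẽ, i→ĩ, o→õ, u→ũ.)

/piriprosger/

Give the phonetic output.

[piriprogger]

Rule 1: /s/ before /g/ → [g] (total assimilation)
After rule 1: piriprogger
Rule 2: no segment meets the rule's conditions; no change.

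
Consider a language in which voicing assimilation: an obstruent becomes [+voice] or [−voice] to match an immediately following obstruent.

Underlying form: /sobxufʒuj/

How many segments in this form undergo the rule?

2

/b/ before /x/ (voiceless) → [p]
/f/ before /ʒ/ (voiced) → [v]
2 segments change.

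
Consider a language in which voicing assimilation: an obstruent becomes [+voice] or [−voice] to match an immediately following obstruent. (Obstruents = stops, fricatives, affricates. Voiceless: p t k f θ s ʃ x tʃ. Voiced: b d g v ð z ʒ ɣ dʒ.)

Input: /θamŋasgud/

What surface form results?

[θamŋazgud]

/s/ before /g/ (voiced) → [z]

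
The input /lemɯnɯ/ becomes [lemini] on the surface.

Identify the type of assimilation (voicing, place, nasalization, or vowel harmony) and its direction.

vowel harmony, progressive

/ɯ/→[i] /ɯ/→[i].
Vowels agree with the first vowel, so the harmony is progressive.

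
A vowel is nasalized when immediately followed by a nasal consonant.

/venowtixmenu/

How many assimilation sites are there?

2

/e/ before nasal /n/ → [ẽ]
/e/ before nasal /n/ → [ẽ]
2 segments change.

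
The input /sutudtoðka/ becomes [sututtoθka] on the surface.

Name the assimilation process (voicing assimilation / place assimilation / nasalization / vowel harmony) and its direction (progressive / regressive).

voicing assimilation, regressive

/d/→[t] /ð/→[θ].
Each target copies a feature from the following segment, so the direction is regressive.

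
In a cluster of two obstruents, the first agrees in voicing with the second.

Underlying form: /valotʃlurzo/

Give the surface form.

[valotʃlurzo]

no segment meets the rule's conditions; no change.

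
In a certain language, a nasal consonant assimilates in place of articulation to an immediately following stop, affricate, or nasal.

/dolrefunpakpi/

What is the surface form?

/n/ before /p/ (labial) → [m]

[dolrefumpakpi]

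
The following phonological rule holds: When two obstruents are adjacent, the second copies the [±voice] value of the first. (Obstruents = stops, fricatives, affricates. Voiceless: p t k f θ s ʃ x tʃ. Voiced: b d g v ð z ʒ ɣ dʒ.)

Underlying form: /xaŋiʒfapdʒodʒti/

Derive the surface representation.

/f/ after /ʒ/ (voiced) → [v]
/dʒ/ after /p/ (voiceless) → [tʃ]
/t/ after /dʒ/ (voiced) → [d]

[xaŋiʒvaptʃodʒdi]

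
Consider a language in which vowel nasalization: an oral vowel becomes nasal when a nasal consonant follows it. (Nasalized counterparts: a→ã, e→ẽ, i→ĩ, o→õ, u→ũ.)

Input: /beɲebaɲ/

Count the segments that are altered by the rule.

/e/ before nasal /ɲ/ → [ẽ]
/a/ before nasal /ɲ/ → [ã]
2 segments change.

2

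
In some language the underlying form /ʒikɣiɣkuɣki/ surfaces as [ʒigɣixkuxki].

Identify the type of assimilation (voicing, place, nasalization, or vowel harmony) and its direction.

/k/→[g] /ɣ/→[x] /ɣ/→[x].
Each target copies a feature from the following segment, so the direction is regressive.

voicing assimilation, regressive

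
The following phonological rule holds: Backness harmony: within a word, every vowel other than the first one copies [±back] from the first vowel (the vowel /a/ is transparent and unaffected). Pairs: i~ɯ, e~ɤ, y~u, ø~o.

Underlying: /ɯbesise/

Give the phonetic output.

/e/ harmonizes with /ɯ/ ([+back]) → [ɤ]
/i/ harmonizes with /ɯ/ ([+back]) → [ɯ]
/e/ harmonizes with /ɯ/ ([+back]) → [ɤ]

[ɯbɤsɯsɤ]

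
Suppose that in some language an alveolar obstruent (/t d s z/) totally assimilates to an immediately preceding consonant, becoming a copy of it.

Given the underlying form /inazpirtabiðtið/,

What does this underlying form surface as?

[inazpirrabiððið]

/t/ after /r/ → [r] (total assimilation)
/t/ after /ð/ → [ð] (total assimilation)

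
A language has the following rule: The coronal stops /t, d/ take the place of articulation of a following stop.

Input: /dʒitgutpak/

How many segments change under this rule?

/t/ before /g/ (velar) → [k]
/t/ before /p/ (labial) → [p]
2 segments change.

2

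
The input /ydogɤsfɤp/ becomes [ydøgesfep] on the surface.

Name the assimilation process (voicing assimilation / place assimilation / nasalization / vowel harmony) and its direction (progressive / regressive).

vowel harmony, progressive

/o/→[ø] /ɤ/→[e] /ɤ/→[e].
Vowels agree with the first vowel, so the harmony is progressive.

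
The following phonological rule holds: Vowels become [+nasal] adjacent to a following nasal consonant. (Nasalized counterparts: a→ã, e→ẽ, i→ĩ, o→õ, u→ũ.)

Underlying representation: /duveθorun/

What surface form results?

[duveθorũn]

/u/ before nasal /n/ → [ũ]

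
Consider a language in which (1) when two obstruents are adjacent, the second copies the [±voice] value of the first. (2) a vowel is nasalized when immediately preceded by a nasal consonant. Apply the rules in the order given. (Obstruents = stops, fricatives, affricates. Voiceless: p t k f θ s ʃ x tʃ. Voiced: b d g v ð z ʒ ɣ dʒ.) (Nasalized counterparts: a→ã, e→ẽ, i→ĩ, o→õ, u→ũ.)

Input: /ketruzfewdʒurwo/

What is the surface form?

Rule 1: /f/ after /z/ (voiced) → [v]
After rule 1: ketruzvewdʒurwo
Rule 2: no segment meets the rule's conditions; no change.

[ketruzvewdʒurwo]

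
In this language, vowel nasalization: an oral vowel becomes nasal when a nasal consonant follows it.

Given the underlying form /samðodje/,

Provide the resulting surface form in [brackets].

[sãmðodje]

/a/ before nasal /m/ → [ã]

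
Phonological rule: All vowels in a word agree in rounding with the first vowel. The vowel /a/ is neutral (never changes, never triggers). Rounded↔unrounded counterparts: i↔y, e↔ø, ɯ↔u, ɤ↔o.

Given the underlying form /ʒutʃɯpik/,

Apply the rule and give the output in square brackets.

[ʒutʃupyk]

/ɯ/ harmonizes with /u/ ([+round]) → [u]
/i/ harmonizes with /u/ ([+round]) → [y]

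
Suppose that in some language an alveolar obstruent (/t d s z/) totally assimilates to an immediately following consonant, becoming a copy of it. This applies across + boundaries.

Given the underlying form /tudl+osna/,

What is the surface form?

[tull+onna]

/d/ before /l/ → [l] (total assimilation)
/s/ before /n/ → [n] (total assimilation)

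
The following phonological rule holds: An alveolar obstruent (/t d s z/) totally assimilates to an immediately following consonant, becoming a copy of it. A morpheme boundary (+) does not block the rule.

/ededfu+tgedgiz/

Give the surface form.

/d/ before /f/ → [f] (total assimilation)
/t/ before /g/ → [g] (total assimilation)
/d/ before /g/ → [g] (total assimilation)

[edeffu+ggeggiz]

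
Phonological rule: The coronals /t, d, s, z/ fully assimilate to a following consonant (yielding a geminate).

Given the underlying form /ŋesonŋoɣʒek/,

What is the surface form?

[ŋesonŋoɣʒek]

no segment meets the rule's conditions; no change.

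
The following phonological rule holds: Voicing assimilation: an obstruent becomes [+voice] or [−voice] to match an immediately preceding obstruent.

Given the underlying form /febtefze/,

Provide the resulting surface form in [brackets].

[febdefse]

/t/ after /b/ (voiced) → [d]
/z/ after /f/ (voiceless) → [s]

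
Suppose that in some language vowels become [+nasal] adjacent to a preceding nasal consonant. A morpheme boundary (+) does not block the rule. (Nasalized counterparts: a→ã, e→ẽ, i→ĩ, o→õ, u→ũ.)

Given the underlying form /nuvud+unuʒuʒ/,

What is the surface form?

/u/ after nasal /n/ → [ũ]
/u/ after nasal /n/ → [ũ]

[nũvud+unũʒuʒ]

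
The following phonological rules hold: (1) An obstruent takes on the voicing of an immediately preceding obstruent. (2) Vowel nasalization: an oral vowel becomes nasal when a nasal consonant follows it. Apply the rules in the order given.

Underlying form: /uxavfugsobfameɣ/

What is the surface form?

Rule 1: /f/ after /v/ (voiced) → [v]
Rule 1: /s/ after /g/ (voiced) → [z]
Rule 1: /f/ after /b/ (voiced) → [v]
After rule 1: uxavvugzobvameɣ
Rule 2: /a/ before nasal /m/ → [ã]

[uxavvugzobvãmeɣ]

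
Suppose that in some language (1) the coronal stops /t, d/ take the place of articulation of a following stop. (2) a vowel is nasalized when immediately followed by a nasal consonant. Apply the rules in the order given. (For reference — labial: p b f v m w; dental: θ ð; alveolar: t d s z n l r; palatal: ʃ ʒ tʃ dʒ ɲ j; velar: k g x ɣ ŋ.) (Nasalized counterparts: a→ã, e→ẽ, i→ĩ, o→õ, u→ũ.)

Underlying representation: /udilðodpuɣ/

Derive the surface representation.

Rule 1: /d/ before /p/ (labial) → [b]
After rule 1: udilðobpuɣ
Rule 2: no segment meets the rule's conditions; no change.

[udilðobpuɣ]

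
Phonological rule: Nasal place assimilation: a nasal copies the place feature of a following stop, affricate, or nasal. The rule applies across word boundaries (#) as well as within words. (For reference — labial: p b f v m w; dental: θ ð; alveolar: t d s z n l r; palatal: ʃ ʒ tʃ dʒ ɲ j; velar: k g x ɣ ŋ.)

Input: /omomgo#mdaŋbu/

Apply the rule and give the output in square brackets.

/m/ before /g/ (velar) → [ŋ]
/m/ before /d/ (alveolar) → [n]
/ŋ/ before /b/ (labial) → [m]

[omoŋgo#ndambu]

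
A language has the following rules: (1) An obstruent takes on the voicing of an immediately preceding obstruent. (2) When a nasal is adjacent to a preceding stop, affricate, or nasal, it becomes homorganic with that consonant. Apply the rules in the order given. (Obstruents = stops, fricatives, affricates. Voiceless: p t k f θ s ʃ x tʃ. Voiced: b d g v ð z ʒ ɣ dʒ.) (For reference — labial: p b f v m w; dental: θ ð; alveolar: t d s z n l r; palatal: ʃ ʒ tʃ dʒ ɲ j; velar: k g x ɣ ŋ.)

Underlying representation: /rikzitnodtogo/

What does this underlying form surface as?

[riksitnoddogo]

Rule 1: /z/ after /k/ (voiceless) → [s]
Rule 1: /t/ after /d/ (voiced) → [d]
After rule 1: riksitnoddogo
Rule 2: no segment meets the rule's conditions; no change.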